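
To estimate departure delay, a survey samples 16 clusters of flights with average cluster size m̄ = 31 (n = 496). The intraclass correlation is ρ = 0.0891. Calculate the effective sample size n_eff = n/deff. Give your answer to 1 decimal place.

135.0

deff = 1 + (31 − 1)·0.0891 = 1 + 2.673 = 3.673.
n_eff = 496 / 3.673 = 135.0.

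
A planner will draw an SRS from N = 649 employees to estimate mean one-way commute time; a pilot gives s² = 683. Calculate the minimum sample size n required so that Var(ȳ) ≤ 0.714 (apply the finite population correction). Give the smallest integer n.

Without fpc, n₀ = s²/D = 683/0.714 = 956.5826.
With fpc, (1 − n/N)·s²/n ≤ D requires n ≥ n₀/(1 + n₀/N) = 956.5826/(1 + 956.5826/649) = 386.6647.
Rounding up, n = 387.

387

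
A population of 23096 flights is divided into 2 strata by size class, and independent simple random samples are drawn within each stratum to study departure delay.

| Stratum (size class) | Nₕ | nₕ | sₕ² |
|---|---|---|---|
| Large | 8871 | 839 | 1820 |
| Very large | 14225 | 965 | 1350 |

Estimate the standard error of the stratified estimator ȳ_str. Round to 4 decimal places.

0.8857

Var(ȳ_str) = Σₕ Wₕ²(1 − fₕ)sₕ²/nₕ with Wₕ = Nₕ/N, N = 23096.
Large: Wₕ = 0.38409248; term = 0.38409248²·(1 − 0.09457784)·1820/839 = 0.28975582.
Very large: Wₕ = 0.61590752; term = 0.61590752²·(1 − 0.06783831)·1350/965 = 0.49468497.
Sum = 0.78444079.
SE = √(0.78444079) = 0.8857.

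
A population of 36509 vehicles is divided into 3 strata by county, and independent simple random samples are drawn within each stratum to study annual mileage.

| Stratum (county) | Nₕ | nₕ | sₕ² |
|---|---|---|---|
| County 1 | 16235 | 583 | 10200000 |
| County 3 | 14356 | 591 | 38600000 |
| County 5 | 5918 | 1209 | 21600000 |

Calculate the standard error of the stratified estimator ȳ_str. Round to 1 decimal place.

115.7

Var(ȳ_str) = Σₕ Wₕ²(1 − fₕ)sₕ²/nₕ with Wₕ = Nₕ/N, N = 36509.
County 1: Wₕ = 0.44468487; term = 0.44468487²·(1 − 0.03591007)·10200000/583 = 3335.4457.
County 3: Wₕ = 0.39321811; term = 0.39321811²·(1 − 0.04116746)·38600000/591 = 9682.9929.
County 5: Wₕ = 0.16209702; term = 0.16209702²·(1 − 0.20429199)·21600000/1209 = 373.53494.
Sum = 13391.974.
SE = √(13391.974) = 115.7.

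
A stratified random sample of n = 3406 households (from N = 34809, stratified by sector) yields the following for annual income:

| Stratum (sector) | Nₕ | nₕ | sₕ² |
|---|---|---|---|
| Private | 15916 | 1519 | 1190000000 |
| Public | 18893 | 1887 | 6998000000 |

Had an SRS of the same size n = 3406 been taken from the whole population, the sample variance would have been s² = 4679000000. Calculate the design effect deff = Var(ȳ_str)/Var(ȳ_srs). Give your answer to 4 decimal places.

0.9130

Var(ȳ_str) = Σ Wₕ²(1−fₕ)sₕ²/nₕ with Wₕ = Nₕ/34809:
  Private: (15916/34809)²·(1−1519/15916)·1190000000/1519 = 148153.54
  Public: (18893/34809)²·(1−1887/18893)·6998000000/1887 = 983381.52
  → Var(ȳ_str) = 1.1315351 × 10^6.
Var(ȳ_srs) = (1 − 3406/34809)·4679000000/3406 = 1.2393329 × 10^6.
deff = (1.1315351 × 10^6) / (1.2393329 × 10^6) = 0.9130.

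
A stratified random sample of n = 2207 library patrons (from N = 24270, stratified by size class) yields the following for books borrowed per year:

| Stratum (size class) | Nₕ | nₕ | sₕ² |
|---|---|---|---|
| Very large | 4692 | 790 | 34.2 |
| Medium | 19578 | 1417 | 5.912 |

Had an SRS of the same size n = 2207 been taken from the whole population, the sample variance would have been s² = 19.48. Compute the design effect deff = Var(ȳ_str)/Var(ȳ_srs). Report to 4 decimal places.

Var(ȳ_str) = Σ Wₕ²(1−fₕ)sₕ²/nₕ with Wₕ = Nₕ/24270:
  Very large: (4692/24270)²·(1−790/4692)·34.2/790 = 0.0013455652
  Medium: (19578/24270)²·(1−1417/19578)·5.912/1417 = 0.0025184487
  → Var(ȳ_str) = 0.0038640139.
Var(ȳ_srs) = (1 − 2207/24270)·19.48/2207 = 0.0080238243.
deff = 0.0038640139 / 0.0080238243 = 0.4816.

0.4816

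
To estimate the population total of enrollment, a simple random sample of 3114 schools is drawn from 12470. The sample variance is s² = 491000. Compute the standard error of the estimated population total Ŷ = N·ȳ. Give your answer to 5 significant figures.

Var(Ŷ) = N²·Var(ȳ) = N²·(1 − n/N)·s²/n.
f = 3114/12470 = 0.24971933; Var(ȳ) = 0.75028067·491000/3114 = 118.30052.
Var(Ŷ) = 12470² · 118.30052 = 1.8395837 × 10^10.
SE(Ŷ) = √(1.8395837 × 10^10) = 135630.

135630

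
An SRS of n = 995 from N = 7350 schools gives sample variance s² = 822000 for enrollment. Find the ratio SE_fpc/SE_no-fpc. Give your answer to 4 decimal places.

0.9299

f = n/N = 995/7350 = 0.13537415.
SE_no-fpc = √(s²/n) = 28.742489; SE_fpc = √((1−f)s²/n) = 26.726278.
Ratio = √(1−f) = 0.92985260.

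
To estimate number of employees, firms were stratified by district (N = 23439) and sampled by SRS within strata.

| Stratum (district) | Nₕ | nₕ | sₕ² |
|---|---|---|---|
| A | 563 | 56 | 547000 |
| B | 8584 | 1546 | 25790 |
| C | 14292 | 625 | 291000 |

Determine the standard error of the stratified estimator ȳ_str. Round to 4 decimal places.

13.1320

Var(ȳ_str) = Σₕ Wₕ²(1 − fₕ)sₕ²/nₕ with Wₕ = Nₕ/N, N = 23439.
A: Wₕ = 0.02401980; term = 0.02401980²·(1 − 0.09946714)·547000/56 = 5.0750169.
B: Wₕ = 0.36622723; term = 0.36622723²·(1 − 0.18010252)·25790/1546 = 1.8344364.
C: Wₕ = 0.60975298; term = 0.60975298²·(1 − 0.04373076)·291000/625 = 165.53926.
Sum = 172.44871.
SE = √(172.44871) = 13.1320.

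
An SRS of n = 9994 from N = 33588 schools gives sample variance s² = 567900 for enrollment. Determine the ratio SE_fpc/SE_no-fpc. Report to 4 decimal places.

f = n/N = 9994/33588 = 0.29754674.
SE_no-fpc = √(s²/n) = 7.5381758; SE_fpc = √((1−f)s²/n) = 6.3179324.
Ratio = √(1−f) = 0.83812485.

0.8381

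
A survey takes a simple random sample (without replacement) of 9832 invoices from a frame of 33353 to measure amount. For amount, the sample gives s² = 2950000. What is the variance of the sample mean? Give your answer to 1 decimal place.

Under SRS without replacement, Var(ȳ) = (1 − f)·s²/n with f = n/N = 9832/33353 = 0.29478608.
Var(ȳ) = (1 − 0.29478608)·2950000/9832 = 0.70521392·300.04068 = 211.59287.

211.6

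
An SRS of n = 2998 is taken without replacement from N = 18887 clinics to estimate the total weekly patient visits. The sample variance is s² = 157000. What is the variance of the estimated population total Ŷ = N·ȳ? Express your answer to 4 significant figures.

1.572 × 10^10

Var(Ŷ) = N²·Var(ȳ) = N²·(1 − n/N)·s²/n.
f = 2998/18887 = 0.15873352; Var(ȳ) = 0.84126648·157000/2998 = 44.05565.
Var(Ŷ) = 18887² · 44.05565 = 1.5715477 × 10^10.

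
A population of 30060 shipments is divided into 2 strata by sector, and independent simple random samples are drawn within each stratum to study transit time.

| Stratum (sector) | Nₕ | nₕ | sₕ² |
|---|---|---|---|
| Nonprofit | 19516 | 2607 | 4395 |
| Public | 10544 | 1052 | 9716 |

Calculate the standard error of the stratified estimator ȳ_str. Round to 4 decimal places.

1.2801

Var(ȳ_str) = Σₕ Wₕ²(1 − fₕ)sₕ²/nₕ with Wₕ = Nₕ/N, N = 30060.
Nonprofit: Wₕ = 0.64923486; term = 0.64923486²·(1 − 0.13358270)·4395/2607 = 0.6156709.
Public: Wₕ = 0.35076514; term = 0.35076514²·(1 − 0.09977238)·9716/1052 = 1.022956.
Sum = 1.6386269.
SE = √(1.6386269) = 1.2801.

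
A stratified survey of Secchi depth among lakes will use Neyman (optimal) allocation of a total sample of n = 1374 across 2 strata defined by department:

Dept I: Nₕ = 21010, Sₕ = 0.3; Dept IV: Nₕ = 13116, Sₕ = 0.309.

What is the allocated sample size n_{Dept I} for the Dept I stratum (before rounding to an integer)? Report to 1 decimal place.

836.3

Neyman allocation: nₕ = n·NₕSₕ / Σⱼ NⱼSⱼ.
Σ NⱼSⱼ = 21010·0.3 + 13116·0.309 = 10355.844.
n_{Dept I} = 1374·21010·0.3 / 10355.844 = 836.3.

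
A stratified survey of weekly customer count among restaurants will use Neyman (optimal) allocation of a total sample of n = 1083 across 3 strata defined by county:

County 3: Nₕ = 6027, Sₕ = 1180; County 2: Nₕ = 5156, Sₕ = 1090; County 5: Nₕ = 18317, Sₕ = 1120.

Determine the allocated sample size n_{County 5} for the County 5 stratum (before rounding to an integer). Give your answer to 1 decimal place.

Neyman allocation: nₕ = n·NₕSₕ / Σⱼ NⱼSⱼ.
Σ NⱼSⱼ = 6027·1180 + 5156·1090 + 18317·1120 = 3.324694 × 10^7.
n_{County 5} = 1083·18317·1120 / (3.324694 × 10^7) = 668.3.

668.3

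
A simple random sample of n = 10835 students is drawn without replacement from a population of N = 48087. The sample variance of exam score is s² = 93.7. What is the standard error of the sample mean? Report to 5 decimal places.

Under SRS without replacement, Var(ȳ) = (1 − f)·s²/n with f = n/N = 10835/48087 = 0.22532077.
Var(ȳ) = (1 − 0.22532077)·93.7/10835 = 0.77467923·0.0086479003 = 0.0066993487.
SE(ȳ) = √(0.0066993487) = 0.08185.

0.08185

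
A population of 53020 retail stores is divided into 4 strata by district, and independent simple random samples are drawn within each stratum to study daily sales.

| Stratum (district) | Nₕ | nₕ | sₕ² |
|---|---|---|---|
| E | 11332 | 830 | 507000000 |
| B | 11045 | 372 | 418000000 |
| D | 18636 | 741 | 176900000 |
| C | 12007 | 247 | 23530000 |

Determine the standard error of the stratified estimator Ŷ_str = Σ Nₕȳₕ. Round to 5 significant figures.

1.7269 × 10^7

Var(Ŷ_str) = Σₕ Nₕ²(1 − fₕ)sₕ²/nₕ.
E: 11332²·(1 − 830/11332)·507000000/830 = 7.2695654 × 10^13.
B: 11045²·(1 − 372/11045)·418000000/372 = 1.3246025 × 10^14.
D: 18636²·(1 − 741/18636)·176900000/741 = 7.9614841 × 10^13.
C: 12007²·(1 − 247/12007)·23530000/247 = 1.3451379 × 10^13.
Sum = 2.9822212 × 10^14.
SE = √(2.9822212 × 10^14) = 1.7269 × 10^7.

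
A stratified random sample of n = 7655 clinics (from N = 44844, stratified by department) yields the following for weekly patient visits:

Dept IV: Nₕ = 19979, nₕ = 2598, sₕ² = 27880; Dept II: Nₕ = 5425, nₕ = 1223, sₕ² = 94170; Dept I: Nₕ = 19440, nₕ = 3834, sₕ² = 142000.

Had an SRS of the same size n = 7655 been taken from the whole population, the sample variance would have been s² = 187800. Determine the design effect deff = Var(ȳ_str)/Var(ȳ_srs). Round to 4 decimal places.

Var(ȳ_str) = Σ Wₕ²(1−fₕ)sₕ²/nₕ with Wₕ = Nₕ/44844:
  Dept IV: (19979/44844)²·(1−2598/19979)·27880/2598 = 1.8530769
  Dept II: (5425/44844)²·(1−1223/5425)·94170/1223 = 0.87283714
  Dept I: (19440/44844)²·(1−3834/19440)·142000/3834 = 5.5874727
  → Var(ȳ_str) = 8.3133867.
Var(ȳ_srs) = (1 − 7655/44844)·187800/7655 = 20.345134.
deff = 8.3133867 / 20.345134 = 0.4086.

0.4086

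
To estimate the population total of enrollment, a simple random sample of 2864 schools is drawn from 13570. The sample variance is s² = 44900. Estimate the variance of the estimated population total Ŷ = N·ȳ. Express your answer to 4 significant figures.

2.278 × 10^9

Var(Ŷ) = N²·Var(ȳ) = N²·(1 − n/N)·s²/n.
f = 2864/13570 = 0.21105380; Var(ȳ) = 0.78894620·44900/2864 = 12.368605.
Var(Ŷ) = 13570² · 12.368605 = 2.2776155 × 10^9.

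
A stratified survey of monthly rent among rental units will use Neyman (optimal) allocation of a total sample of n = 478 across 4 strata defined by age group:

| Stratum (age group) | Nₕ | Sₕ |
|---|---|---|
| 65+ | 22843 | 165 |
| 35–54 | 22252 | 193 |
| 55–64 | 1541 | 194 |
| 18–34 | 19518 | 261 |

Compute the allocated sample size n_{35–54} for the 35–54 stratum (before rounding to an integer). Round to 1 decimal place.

152.5

Neyman allocation: nₕ = n·NₕSₕ / Σⱼ NⱼSⱼ.
Σ NⱼSⱼ = 22843·165 + 22252·193 + 1541·194 + 19518·261 = 1.3456883 × 10^7.
n_{35–54} = 478·22252·193 / (1.3456883 × 10^7) = 152.5.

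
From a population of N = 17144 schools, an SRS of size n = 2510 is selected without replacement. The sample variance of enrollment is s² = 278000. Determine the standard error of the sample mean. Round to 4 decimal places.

9.7232

Under SRS without replacement, Var(ȳ) = (1 − f)·s²/n with f = n/N = 2510/17144 = 0.14640691.
Var(ȳ) = (1 − 0.14640691)·278000/2510 = 0.85359309·110.75697 = 94.541386.
SE(ȳ) = √(94.541386) = 9.7232.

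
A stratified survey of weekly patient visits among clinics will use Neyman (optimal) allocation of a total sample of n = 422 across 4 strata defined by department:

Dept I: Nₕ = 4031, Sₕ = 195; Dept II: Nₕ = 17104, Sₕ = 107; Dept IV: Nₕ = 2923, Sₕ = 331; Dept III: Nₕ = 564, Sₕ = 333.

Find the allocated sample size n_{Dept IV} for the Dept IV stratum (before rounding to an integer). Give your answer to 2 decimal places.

108.26

Neyman allocation: nₕ = n·NₕSₕ / Σⱼ NⱼSⱼ.
Σ NⱼSⱼ = 4031·195 + 17104·107 + 2923·331 + 564·333 = 3.771498 × 10^6.
n_{Dept IV} = 422·2923·331 / (3.771498 × 10^6) = 108.26.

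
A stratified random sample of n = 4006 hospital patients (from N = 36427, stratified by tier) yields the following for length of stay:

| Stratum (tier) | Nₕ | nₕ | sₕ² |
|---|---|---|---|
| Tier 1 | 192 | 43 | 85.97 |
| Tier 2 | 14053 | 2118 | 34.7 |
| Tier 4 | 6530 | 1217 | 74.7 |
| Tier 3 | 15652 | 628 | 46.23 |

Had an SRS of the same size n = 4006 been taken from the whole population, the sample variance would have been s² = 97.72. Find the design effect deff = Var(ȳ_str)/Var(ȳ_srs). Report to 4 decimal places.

Var(ȳ_str) = Σ Wₕ²(1−fₕ)sₕ²/nₕ with Wₕ = Nₕ/36427:
  Tier 1: (192/36427)²·(1−43/192)·85.97/43 = 4.3104157 × 10^-5
  Tier 2: (14053/36427)²·(1−2118/14053)·34.7/2118 = 0.0020708478
  Tier 4: (6530/36427)²·(1−1217/6530)·74.7/1217 = 0.0016048565
  Tier 3: (15652/36427)²·(1−628/15652)·46.23/628 = 0.013045864
  → Var(ȳ_str) = 0.016764672.
Var(ȳ_srs) = (1 − 4006/36427)·97.72/4006 = 0.021710784.
deff = 0.016764672 / 0.021710784 = 0.7722.

0.7722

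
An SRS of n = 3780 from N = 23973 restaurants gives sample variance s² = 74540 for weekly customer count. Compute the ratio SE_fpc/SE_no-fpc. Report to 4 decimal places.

f = n/N = 3780/23973 = 0.15767739.
SE_no-fpc = √(s²/n) = 4.440673; SE_fpc = √((1−f)s²/n) = 4.0755669.
Ratio = √(1−f) = 0.91778135.

0.9178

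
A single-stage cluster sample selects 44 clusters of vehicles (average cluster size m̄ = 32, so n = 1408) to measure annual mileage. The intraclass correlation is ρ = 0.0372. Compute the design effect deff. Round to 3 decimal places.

2.153

deff = 1 + (32 − 1)·0.0372 = 1 + 1.1532 = 2.1532.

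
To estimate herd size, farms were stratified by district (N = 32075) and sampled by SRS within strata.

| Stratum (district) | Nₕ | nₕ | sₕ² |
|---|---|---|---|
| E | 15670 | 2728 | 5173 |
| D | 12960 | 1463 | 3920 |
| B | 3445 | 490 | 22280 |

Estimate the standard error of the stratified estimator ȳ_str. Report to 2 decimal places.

1.10

Var(ȳ_str) = Σₕ Wₕ²(1 − fₕ)sₕ²/nₕ with Wₕ = Nₕ/N, N = 32075.
E: Wₕ = 0.48854248; term = 0.48854248²·(1 − 0.17409062)·5173/2728 = 0.37379645.
D: Wₕ = 0.40405300; term = 0.40405300²·(1 − 0.11288580)·3920/1463 = 0.38805916.
B: Wₕ = 0.10740452; term = 0.10740452²·(1 − 0.14223512)·22280/490 = 0.44991709.
Sum = 1.2117727.
SE = √(1.2117727) = 1.10.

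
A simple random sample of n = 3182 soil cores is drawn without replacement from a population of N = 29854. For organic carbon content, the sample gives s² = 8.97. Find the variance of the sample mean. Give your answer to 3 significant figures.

Under SRS without replacement, Var(ȳ) = (1 − f)·s²/n with f = n/N = 3182/29854 = 0.10658538.
Var(ȳ) = (1 − 0.10658538)·8.97/3182 = 0.89341462·0.0028189818 = 0.0025185195.

0.00252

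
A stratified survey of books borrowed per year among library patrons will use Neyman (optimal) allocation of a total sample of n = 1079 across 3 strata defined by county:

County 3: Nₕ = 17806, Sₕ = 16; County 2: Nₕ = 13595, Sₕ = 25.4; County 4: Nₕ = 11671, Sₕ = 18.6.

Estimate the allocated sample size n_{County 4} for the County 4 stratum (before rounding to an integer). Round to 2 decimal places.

Neyman allocation: nₕ = n·NₕSₕ / Σⱼ NⱼSⱼ.
Σ NⱼSⱼ = 17806·16 + 13595·25.4 + 11671·18.6 = 847289.6.
n_{County 4} = 1079·11671·18.6 / 847289.6 = 276.45.

276.45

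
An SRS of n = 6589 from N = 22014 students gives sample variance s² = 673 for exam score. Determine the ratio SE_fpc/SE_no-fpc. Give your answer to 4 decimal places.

f = n/N = 6589/22014 = 0.29930953.
SE_no-fpc = √(s²/n) = 0.31959338; SE_fpc = √((1−f)s²/n) = 0.26752285.
Ratio = √(1−f) = 0.83707256.

0.8371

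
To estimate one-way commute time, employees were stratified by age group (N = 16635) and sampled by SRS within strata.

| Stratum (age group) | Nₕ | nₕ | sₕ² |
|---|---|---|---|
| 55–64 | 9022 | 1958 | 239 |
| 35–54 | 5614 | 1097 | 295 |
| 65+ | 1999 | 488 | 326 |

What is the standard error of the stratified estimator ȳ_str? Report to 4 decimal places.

Var(ȳ_str) = Σₕ Wₕ²(1 − fₕ)sₕ²/nₕ with Wₕ = Nₕ/N, N = 16635.
55–64: Wₕ = 0.54235047; term = 0.54235047²·(1 − 0.21702505)·239/1958 = 0.028112089.
35–54: Wₕ = 0.33748121; term = 0.33748121²·(1 − 0.19540435)·295/1097 = 0.024642926.
65+: Wₕ = 0.12016832; term = 0.12016832²·(1 − 0.24412206)·326/488 = 0.0072917106.
Sum = 0.060046726.
SE = √(0.060046726) = 0.2450.

0.2450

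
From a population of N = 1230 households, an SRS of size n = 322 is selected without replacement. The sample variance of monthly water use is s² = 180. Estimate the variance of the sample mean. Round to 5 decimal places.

Under SRS without replacement, Var(ȳ) = (1 − f)·s²/n with f = n/N = 322/1230 = 0.26178862.
Var(ȳ) = (1 − 0.26178862)·180/322 = 0.73821138·0.55900621 = 0.41266475.

0.41266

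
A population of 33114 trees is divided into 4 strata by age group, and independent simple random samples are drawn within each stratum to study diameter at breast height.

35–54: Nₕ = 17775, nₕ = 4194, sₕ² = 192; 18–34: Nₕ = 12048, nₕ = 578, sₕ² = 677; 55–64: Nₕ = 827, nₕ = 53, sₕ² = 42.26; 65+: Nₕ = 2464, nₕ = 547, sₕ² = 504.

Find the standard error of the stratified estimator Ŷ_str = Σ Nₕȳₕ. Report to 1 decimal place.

Var(Ŷ_str) = Σₕ Nₕ²(1 − fₕ)sₕ²/nₕ.
35–54: 17775²·(1 − 4194/17775)·192/4194 = 1.105132 × 10^7.
18–34: 12048²·(1 − 578/12048)·677/578 = 1.6185988 × 10^8.
55–64: 827²·(1 − 53/827)·42.26/53 = 510387.58.
65+: 2464²·(1 − 547/2464)·504/547 = 4.3521718 × 10^6.
Sum = 1.7777376 × 10^8.
SE = √(1.7777376 × 10^8) = 13333.2.

13333.2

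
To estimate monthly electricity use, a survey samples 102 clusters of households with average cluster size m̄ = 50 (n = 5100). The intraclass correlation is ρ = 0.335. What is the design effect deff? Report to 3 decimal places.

17.415

deff = 1 + (50 − 1)·0.335 = 1 + 16.415 = 17.415.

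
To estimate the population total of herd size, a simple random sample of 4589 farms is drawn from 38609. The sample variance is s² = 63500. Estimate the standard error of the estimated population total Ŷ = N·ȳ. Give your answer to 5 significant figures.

Var(Ŷ) = N²·Var(ȳ) = N²·(1 − n/N)·s²/n.
f = 4589/38609 = 0.11885830; Var(ȳ) = 0.88114170·63500/4589 = 12.192743.
Var(Ŷ) = 38609² · 12.192743 = 1.8175172 × 10^10.
SE(Ŷ) = √(1.8175172 × 10^10) = 134820.

134820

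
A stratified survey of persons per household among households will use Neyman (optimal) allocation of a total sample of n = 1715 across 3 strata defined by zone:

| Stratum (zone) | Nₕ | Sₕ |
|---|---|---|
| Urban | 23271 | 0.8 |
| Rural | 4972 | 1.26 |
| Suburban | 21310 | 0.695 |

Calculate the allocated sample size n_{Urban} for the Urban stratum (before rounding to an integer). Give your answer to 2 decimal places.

804.39

Neyman allocation: nₕ = n·NₕSₕ / Σⱼ NⱼSⱼ.
Σ NⱼSⱼ = 23271·0.8 + 4972·1.26 + 21310·0.695 = 39691.97.
n_{Urban} = 1715·23271·0.8 / 39691.97 = 804.39.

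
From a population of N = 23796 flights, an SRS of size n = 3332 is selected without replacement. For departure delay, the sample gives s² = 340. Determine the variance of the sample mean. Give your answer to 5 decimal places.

Under SRS without replacement, Var(ȳ) = (1 − f)·s²/n with f = n/N = 3332/23796 = 0.14002353.
Var(ȳ) = (1 − 0.14002353)·340/3332 = 0.85997647·0.10204082 = 0.087752701.

0.08775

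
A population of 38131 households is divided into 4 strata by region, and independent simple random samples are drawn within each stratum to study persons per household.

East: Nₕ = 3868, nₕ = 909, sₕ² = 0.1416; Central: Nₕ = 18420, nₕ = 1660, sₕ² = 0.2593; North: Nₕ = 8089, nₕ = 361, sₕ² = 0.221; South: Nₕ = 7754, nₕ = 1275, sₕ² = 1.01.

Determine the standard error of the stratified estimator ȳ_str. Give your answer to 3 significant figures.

Var(ȳ_str) = Σₕ Wₕ²(1 − fₕ)sₕ²/nₕ with Wₕ = Nₕ/N, N = 38131.
East: Wₕ = 0.10143977; term = 0.10143977²·(1 − 0.23500517)·0.1416/909 = 1.226237 × 10^-6.
Central: Wₕ = 0.48307152; term = 0.48307152²·(1 − 0.09011944)·0.2593/1660 = 3.3166655 × 10^-5.
North: Wₕ = 0.21213711; term = 0.21213711²·(1 − 0.04462851)·0.221/361 = 2.6320288 × 10^-5.
South: Wₕ = 0.20335160; term = 0.20335160²·(1 − 0.16443126)·1.01/1275 = 2.7370868 × 10^-5.
Sum = 8.8084048 × 10^-5.
SE = √(8.8084048 × 10^-5) = 0.00939.

0.00939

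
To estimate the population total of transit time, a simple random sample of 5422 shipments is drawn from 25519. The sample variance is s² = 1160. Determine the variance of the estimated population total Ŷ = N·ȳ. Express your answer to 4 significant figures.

1.097 × 10^8

Var(Ŷ) = N²·Var(ȳ) = N²·(1 − n/N)·s²/n.
f = 5422/25519 = 0.21246914; Var(ȳ) = 0.78753086·1160/5422 = 0.16848687.
Var(Ŷ) = 25519² · 0.16848687 = 1.0972191 × 10^8.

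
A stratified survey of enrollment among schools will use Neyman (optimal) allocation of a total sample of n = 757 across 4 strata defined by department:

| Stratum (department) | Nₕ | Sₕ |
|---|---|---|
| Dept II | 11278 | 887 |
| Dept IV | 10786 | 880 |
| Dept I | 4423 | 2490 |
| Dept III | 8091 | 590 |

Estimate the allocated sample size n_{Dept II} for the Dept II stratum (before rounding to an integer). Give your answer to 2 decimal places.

214.63

Neyman allocation: nₕ = n·NₕSₕ / Σⱼ NⱼSⱼ.
Σ NⱼSⱼ = 11278·887 + 10786·880 + 4423·2490 + 8091·590 = 3.5282226 × 10^7.
n_{Dept II} = 757·11278·887 / (3.5282226 × 10^7) = 214.63.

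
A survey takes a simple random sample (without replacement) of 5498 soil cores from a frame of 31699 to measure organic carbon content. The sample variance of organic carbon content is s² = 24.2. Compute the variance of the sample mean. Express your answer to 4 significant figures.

Under SRS without replacement, Var(ȳ) = (1 − f)·s²/n with f = n/N = 5498/31699 = 0.17344396.
Var(ȳ) = (1 − 0.17344396)·24.2/5498 = 0.82655604·0.0044016006 = 0.0036381696.

0.003638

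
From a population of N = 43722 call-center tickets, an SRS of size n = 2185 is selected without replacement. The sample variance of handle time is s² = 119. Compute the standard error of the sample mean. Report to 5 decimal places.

Under SRS without replacement, Var(ȳ) = (1 − f)·s²/n with f = n/N = 2185/43722 = 0.04997484.
Var(ȳ) = (1 − 0.04997484)·119/2185 = 0.95002516·0.054462243 = 0.051740501.
SE(ȳ) = √(0.051740501) = 0.22747.

0.22747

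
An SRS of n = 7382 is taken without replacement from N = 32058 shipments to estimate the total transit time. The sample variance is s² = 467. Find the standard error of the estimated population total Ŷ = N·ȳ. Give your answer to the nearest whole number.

Var(Ŷ) = N²·Var(ȳ) = N²·(1 − n/N)·s²/n.
f = 7382/32058 = 0.23027014; Var(ȳ) = 0.76972986·467/7382 = 0.048694642.
Var(Ŷ) = 32058² · 0.048694642 = 5.0044232 × 10^7.
SE(Ŷ) = √(5.0044232 × 10^7) = 7074.

7074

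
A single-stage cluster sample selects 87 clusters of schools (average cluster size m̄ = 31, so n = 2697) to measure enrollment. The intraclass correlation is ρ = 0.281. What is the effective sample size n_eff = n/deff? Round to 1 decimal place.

deff = 1 + (31 − 1)·0.281 = 1 + 8.43 = 9.43.
n_eff = 2697 / 9.43 = 286.0.

286.0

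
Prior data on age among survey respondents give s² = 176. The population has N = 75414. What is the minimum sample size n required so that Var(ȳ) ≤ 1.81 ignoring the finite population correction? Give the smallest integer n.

Without fpc, n₀ = s²/D = 176/1.81 = 97.2376.
Rounding up, n = 98.

98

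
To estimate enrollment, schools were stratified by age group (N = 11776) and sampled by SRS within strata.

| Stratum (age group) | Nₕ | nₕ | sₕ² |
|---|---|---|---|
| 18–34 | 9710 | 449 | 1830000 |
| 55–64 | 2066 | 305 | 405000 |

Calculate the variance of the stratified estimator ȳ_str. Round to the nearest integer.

Var(ȳ_str) = Σₕ Wₕ²(1 − fₕ)sₕ²/nₕ with Wₕ = Nₕ/N, N = 11776.
18–34: Wₕ = 0.82455842; term = 0.82455842²·(1 − 0.04624099)·1830000/449 = 2642.9337.
55–64: Wₕ = 0.17544158; term = 0.17544158²·(1 − 0.14762827)·405000/305 = 34.837683.
Sum = 2677.7714.

2678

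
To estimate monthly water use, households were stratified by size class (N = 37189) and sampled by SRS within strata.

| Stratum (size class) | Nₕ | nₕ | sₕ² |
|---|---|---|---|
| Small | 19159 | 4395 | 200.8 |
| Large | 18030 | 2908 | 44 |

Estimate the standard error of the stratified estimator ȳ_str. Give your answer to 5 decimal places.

0.11103

Var(ȳ_str) = Σₕ Wₕ²(1 − fₕ)sₕ²/nₕ with Wₕ = Nₕ/N, N = 37189.
Small: Wₕ = 0.51517922; term = 0.51517922²·(1 − 0.22939611)·200.8/4395 = 0.0093444276.
Large: Wₕ = 0.48482078; term = 0.48482078²·(1 − 0.16128674)·44/2908 = 0.0029828694.
Sum = 0.012327297.
SE = √(0.012327297) = 0.11103.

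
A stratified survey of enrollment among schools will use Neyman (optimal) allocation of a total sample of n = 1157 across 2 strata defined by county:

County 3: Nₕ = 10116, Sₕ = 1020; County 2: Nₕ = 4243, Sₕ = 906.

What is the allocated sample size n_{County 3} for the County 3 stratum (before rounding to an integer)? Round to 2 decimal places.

842.95

Neyman allocation: nₕ = n·NₕSₕ / Σⱼ NⱼSⱼ.
Σ NⱼSⱼ = 10116·1020 + 4243·906 = 1.4162478 × 10^7.
n_{County 3} = 1157·10116·1020 / (1.4162478 × 10^7) = 842.95.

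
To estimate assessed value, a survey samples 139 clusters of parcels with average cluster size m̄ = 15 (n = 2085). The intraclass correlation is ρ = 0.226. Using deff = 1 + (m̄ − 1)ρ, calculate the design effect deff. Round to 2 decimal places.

deff = 1 + (15 − 1)·0.226 = 1 + 3.164 = 4.164.

4.16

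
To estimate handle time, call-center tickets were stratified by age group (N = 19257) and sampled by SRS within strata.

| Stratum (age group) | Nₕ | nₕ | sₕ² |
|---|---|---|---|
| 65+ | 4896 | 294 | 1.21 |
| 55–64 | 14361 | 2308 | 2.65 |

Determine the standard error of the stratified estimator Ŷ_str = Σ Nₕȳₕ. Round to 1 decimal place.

Var(Ŷ_str) = Σₕ Nₕ²(1 − fₕ)sₕ²/nₕ.
65+: 4896²·(1 − 294/4896)·1.21/294 = 92731.239.
55–64: 14361²·(1 − 2308/14361)·2.65/2308 = 198742.12.
Sum = 291473.36.
SE = √(291473.36) = 539.9.

539.9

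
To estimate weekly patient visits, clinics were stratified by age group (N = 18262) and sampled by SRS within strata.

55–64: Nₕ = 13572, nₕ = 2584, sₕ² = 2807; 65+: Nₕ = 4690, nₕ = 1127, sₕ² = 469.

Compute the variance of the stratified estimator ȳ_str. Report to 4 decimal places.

Var(ȳ_str) = Σₕ Wₕ²(1 − fₕ)sₕ²/nₕ with Wₕ = Nₕ/N, N = 18262.
55–64: Wₕ = 0.74318256; term = 0.74318256²·(1 − 0.19039198)·2807/2584 = 0.48575326.
65+: Wₕ = 0.25681744; term = 0.25681744²·(1 − 0.24029851)·469/1127 = 0.020851673.
Sum = 0.50660493.

0.5066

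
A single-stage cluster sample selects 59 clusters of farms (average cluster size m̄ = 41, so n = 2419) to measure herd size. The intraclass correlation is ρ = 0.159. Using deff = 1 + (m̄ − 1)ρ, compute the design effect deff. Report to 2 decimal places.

deff = 1 + (41 − 1)·0.159 = 1 + 6.36 = 7.36.

7.36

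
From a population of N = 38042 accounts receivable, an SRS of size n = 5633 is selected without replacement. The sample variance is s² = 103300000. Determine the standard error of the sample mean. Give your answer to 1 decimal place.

Under SRS without replacement, Var(ȳ) = (1 − f)·s²/n with f = n/N = 5633/38042 = 0.14807318.
Var(ȳ) = (1 − 0.14807318)·103300000/5633 = 0.85192682·18338.363 = 15622.943.
SE(ȳ) = √(15622.943) = 125.0.

125.0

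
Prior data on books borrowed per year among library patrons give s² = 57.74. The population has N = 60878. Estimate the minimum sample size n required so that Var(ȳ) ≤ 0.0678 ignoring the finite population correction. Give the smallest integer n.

Without fpc, n₀ = s²/D = 57.74/0.0678 = 851.6224.
Rounding up, n = 852.

852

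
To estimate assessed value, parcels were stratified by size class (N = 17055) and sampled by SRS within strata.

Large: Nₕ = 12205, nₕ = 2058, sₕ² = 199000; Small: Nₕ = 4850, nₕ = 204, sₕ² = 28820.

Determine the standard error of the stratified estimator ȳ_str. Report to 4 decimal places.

7.2190

Var(ȳ_str) = Σₕ Wₕ²(1 − fₕ)sₕ²/nₕ with Wₕ = Nₕ/N, N = 17055.
Large: Wₕ = 0.71562592; term = 0.71562592²·(1 − 0.16861942)·199000/2058 = 41.16989.
Small: Wₕ = 0.28437408; term = 0.28437408²·(1 − 0.04206186)·28820/204 = 10.944132.
Sum = 52.114022.
SE = √(52.114022) = 7.2190.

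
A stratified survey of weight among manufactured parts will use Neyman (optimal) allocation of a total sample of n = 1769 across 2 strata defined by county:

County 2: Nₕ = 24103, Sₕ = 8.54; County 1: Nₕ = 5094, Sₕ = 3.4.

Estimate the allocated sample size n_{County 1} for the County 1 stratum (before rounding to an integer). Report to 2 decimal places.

137.29

Neyman allocation: nₕ = n·NₕSₕ / Σⱼ NⱼSⱼ.
Σ NⱼSⱼ = 24103·8.54 + 5094·3.4 = 223159.22.
n_{County 1} = 1769·5094·3.4 / 223159.22 = 137.29.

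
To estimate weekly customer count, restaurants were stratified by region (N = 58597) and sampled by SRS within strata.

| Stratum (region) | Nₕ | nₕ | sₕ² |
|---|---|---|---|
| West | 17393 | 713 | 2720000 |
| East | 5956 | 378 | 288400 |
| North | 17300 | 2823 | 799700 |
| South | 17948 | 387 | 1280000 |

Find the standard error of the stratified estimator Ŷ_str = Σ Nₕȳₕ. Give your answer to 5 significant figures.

Var(Ŷ_str) = Σₕ Nₕ²(1 − fₕ)sₕ²/nₕ.
West: 17393²·(1 − 713/17393)·2720000/713 = 1.106751 × 10^12.
East: 5956²·(1 − 378/5956)·288400/378 = 2.5347589 × 10^10.
North: 17300²·(1 − 2823/17300)·799700/2823 = 7.0948121 × 10^10.
South: 17948²·(1 − 387/17948)·1280000/387 = 1.0424718 × 10^12.
Sum = 2.2455185 × 10^12.
SE = √(2.2455185 × 10^12) = 1.4985 × 10^6.

1.4985 × 10^6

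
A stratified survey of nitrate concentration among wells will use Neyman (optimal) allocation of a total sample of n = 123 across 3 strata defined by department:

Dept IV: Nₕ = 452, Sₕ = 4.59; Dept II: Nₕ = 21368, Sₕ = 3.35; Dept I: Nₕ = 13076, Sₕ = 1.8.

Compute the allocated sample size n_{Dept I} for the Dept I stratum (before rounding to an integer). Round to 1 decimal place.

29.8

Neyman allocation: nₕ = n·NₕSₕ / Σⱼ NⱼSⱼ.
Σ NⱼSⱼ = 452·4.59 + 21368·3.35 + 13076·1.8 = 97194.28.
n_{Dept I} = 123·13076·1.8 / 97194.28 = 29.8.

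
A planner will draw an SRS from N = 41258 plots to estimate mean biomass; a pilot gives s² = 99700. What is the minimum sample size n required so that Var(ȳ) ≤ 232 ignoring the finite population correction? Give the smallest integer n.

430

Without fpc, n₀ = s²/D = 99700/232 = 429.7414.
Rounding up, n = 430.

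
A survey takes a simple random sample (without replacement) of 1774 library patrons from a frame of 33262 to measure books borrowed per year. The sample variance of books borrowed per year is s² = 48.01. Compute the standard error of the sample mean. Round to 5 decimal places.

0.16006

Under SRS without replacement, Var(ȳ) = (1 − f)·s²/n with f = n/N = 1774/33262 = 0.05333414.
Var(ȳ) = (1 − 0.05333414)·48.01/1774 = 0.94666586·0.027063134 = 0.025619745.
SE(ȳ) = √(0.025619745) = 0.16006.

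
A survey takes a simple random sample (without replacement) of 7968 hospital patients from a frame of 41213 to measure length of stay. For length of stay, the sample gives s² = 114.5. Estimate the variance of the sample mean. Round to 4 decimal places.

0.0116

Under SRS without replacement, Var(ȳ) = (1 − f)·s²/n with f = n/N = 7968/41213 = 0.19333705.
Var(ȳ) = (1 − 0.19333705)·114.5/7968 = 0.80666295·0.01436998 = 0.01159173.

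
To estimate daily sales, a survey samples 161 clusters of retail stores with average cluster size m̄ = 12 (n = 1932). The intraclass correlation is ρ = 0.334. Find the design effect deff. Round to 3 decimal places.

deff = 1 + (12 − 1)·0.334 = 1 + 3.674 = 4.674.

4.674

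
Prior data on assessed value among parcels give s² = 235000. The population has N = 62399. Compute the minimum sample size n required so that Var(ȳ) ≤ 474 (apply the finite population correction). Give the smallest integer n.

Without fpc, n₀ = s²/D = 235000/474 = 495.7806.
With fpc, (1 − n/N)·s²/n ≤ D requires n ≥ n₀/(1 + n₀/N) = 495.7806/(1 + 495.7806/62399) = 491.8725.
Rounding up, n = 492.

492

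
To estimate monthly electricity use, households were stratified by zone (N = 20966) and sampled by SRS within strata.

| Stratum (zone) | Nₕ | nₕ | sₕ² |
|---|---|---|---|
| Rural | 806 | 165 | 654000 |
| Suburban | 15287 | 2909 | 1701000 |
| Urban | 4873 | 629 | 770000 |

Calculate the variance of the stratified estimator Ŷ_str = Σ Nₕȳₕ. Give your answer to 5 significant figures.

Var(Ŷ_str) = Σₕ Nₕ²(1 − fₕ)sₕ²/nₕ.
Rural: 806²·(1 − 165/806)·654000/165 = 2.0477969 × 10^9.
Suburban: 15287²·(1 − 2909/15287)·1701000/2909 = 1.1064539 × 10^11.
Urban: 4873²·(1 − 629/4873)·770000/629 = 2.5316978 × 10^10.
Sum = 1.3801016 × 10^11.

1.3801 × 10^11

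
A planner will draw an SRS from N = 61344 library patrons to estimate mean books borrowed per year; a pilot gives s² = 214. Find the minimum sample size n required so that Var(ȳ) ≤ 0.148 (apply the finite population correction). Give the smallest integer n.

1413

Without fpc, n₀ = s²/D = 214/0.148 = 1445.9459.
With fpc, (1 − n/N)·s²/n ≤ D requires n ≥ n₀/(1 + n₀/N) = 1445.9459/(1 + 1445.9459/61344) = 1412.6482.
Rounding up, n = 1413.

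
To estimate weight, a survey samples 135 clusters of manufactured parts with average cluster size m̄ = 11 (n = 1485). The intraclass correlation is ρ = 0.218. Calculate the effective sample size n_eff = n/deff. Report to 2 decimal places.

deff = 1 + (11 − 1)·0.218 = 1 + 2.18 = 3.18.
n_eff = 1485 / 3.18 = 466.98.

466.98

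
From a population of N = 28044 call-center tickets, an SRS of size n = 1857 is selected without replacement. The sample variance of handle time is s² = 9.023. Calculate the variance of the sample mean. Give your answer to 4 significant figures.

0.004537

Under SRS without replacement, Var(ȳ) = (1 − f)·s²/n with f = n/N = 1857/28044 = 0.06621737.
Var(ȳ) = (1 − 0.06621737)·9.023/1857 = 0.93378263·0.0048589122 = 0.0045371678.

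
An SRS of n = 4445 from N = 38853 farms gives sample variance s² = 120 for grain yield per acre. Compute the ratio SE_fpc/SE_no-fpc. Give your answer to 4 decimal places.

0.9411

f = n/N = 4445/38853 = 0.11440558.
SE_no-fpc = √(s²/n) = 0.1643065; SE_fpc = √((1−f)s²/n) = 0.15462232.
Ratio = √(1−f) = 0.94106026.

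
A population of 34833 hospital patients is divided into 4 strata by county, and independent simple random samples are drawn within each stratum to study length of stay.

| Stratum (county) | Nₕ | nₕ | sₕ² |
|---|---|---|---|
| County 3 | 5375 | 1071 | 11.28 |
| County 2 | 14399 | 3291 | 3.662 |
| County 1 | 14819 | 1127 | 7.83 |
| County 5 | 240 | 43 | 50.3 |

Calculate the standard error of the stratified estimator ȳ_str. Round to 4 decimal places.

Var(ȳ_str) = Σₕ Wₕ²(1 − fₕ)sₕ²/nₕ with Wₕ = Nₕ/N, N = 34833.
County 3: Wₕ = 0.15430770; term = 0.15430770²·(1 − 0.19925581)·11.28/1071 = 2.0081151 × 10^-4.
County 2: Wₕ = 0.41337238; term = 0.41337238²·(1 − 0.22855754)·3.662/3291 = 1.4668203 × 10^-4.
County 1: Wₕ = 0.42542991; term = 0.42542991²·(1 − 0.07605102)·7.83/1127 = 0.0011618281.
County 5: Wₕ = 0.00689002; term = 0.00689002²·(1 − 0.17916667)·50.3/43 = 4.5582195 × 10^-5.
Sum = 0.0015549038.
SE = √(0.0015549038) = 0.0394.

0.0394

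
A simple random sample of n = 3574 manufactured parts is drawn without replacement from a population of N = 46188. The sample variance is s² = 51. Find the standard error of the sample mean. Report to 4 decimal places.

Under SRS without replacement, Var(ȳ) = (1 − f)·s²/n with f = n/N = 3574/46188 = 0.07737941.
Var(ȳ) = (1 − 0.07737941)·51/3574 = 0.92262059·0.014269726 = 0.013165543.
SE(ȳ) = √(0.013165543) = 0.1147.

0.1147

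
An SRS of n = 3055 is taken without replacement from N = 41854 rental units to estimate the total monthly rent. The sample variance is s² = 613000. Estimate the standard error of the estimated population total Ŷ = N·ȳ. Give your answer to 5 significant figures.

570830

Var(Ŷ) = N²·Var(ȳ) = N²·(1 − n/N)·s²/n.
f = 3055/41854 = 0.07299183; Var(ȳ) = 0.92700817·613000/3055 = 186.00851.
Var(Ŷ) = 41854² · 186.00851 = 3.2584177 × 10^11.
SE(Ŷ) = √(3.2584177 × 10^11) = 570830.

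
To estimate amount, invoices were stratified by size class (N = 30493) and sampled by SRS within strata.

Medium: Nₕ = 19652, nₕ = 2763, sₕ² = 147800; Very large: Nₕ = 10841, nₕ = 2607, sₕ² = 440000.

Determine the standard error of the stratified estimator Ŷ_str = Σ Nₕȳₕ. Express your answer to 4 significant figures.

Var(Ŷ_str) = Σₕ Nₕ²(1 − fₕ)sₕ²/nₕ.
Medium: 19652²·(1 − 2763/19652)·147800/2763 = 1.7754328 × 10^10.
Very large: 10841²·(1 − 2607/10841)·440000/2607 = 1.5065788 × 10^10.
Sum = 3.2820116 × 10^10.
SE = √(3.2820116 × 10^10) = 181200.

181200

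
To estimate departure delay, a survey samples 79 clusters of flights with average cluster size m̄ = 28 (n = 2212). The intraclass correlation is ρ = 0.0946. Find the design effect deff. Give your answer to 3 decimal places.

deff = 1 + (28 − 1)·0.0946 = 1 + 2.5542 = 3.5542.

3.554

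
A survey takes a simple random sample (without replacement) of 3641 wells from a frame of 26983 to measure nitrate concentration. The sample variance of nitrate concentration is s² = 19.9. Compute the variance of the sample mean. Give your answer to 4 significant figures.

0.004728

Under SRS without replacement, Var(ȳ) = (1 − f)·s²/n with f = n/N = 3641/26983 = 0.13493681.
Var(ȳ) = (1 − 0.13493681)·19.9/3641 = 0.86506319·0.0054655314 = 0.0047280301.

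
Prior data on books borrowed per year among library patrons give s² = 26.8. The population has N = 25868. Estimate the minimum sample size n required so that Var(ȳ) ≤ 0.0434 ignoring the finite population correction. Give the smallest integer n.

Without fpc, n₀ = s²/D = 26.8/0.0434 = 617.5115.
Rounding up, n = 618.

618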